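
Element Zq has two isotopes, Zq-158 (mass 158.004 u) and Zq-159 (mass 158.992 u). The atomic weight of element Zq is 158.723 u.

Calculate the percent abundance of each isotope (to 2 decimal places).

With x = fraction of Zq-158 (so Zq-159 is 1 − x):
158.004·x + 158.992·(1 − x) = 158.723
(158.004 − 158.992)·x = 158.723 − 158.992
x = -0.269 / -0.988 = 0.27227 → 27.23% Zq-158, 72.77% Zq-159.

Zq-158: 27.23%, Zq-159: 72.77%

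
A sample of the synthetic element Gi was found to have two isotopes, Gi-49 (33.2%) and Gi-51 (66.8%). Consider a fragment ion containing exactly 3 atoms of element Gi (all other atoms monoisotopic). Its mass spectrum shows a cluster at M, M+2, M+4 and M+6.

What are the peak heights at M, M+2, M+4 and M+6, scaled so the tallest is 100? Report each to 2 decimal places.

8.23 : 49.70 : 100.00 : 67.07

Each Gi atom is independently Gi-49 (p = 0.332) or Gi-51 (q = 0.668); the cluster is the binomial expansion (p + q)^3.
P(M) = 0.332^3 = 0.036594
P(M+2) = 3 × 0.332^2 × 0.668^1 = 0.220889
P(M+4) = 3 × 0.332^1 × 0.668^2 = 0.444439
P(M+6) = 0.668^3 = 0.298078
The M+4 peak is largest (0.444439); scaling to 100 gives 8.23 : 49.70 : 100.00 : 67.07.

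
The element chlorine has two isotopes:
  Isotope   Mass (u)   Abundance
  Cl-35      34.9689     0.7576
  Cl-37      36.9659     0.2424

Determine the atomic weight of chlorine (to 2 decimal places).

35.45 u

Average mass = Σ (abundance × isotope mass) = 0.7576 × 34.9689 + 0.2424 × 36.9659
= 26.49244 + 8.96053 = 35.45297 u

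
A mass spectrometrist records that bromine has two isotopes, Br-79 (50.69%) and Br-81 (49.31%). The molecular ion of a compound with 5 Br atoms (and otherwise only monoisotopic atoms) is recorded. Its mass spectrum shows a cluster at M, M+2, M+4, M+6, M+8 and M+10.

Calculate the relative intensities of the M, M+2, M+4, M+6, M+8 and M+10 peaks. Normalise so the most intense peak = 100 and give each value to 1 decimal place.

The 5 Br atoms are independent, so intensities follow the terms of (0.5069 + 0.4931)^5.
P(M) = 0.5069^5 = 0.033467
P(M+2) = 5 × 0.5069^4 × 0.4931^1 = 0.162777
P(M+4) = 10 × 0.5069^3 × 0.4931^2 = 0.316692
P(M+6) = 10 × 0.5069^2 × 0.4931^3 = 0.308070
P(M+8) = 5 × 0.5069^1 × 0.4931^4 = 0.149842
P(M+10) = 0.4931^5 = 0.029152
The M+4 peak is largest (0.316692); scaling to 100 gives 10.6 : 51.4 : 100.0 : 97.3 : 47.3 : 9.2.

10.6 : 51.4 : 100.0 : 97.3 : 47.3 : 9.2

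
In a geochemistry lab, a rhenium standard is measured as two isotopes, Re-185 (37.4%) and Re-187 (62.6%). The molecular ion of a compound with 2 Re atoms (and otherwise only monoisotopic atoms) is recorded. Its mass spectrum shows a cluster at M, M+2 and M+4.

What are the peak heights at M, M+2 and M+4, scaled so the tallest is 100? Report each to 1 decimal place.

Each Re atom is independently Re-185 (p = 0.374) or Re-187 (q = 0.626); the cluster is the binomial expansion (p + q)^2.
P(M) = 0.374^2 = 0.139876
P(M+2) = 2 × 0.374^1 × 0.626^1 = 0.468248
P(M+4) = 0.626^2 = 0.391876
The M+2 peak is largest (0.468248); scaling to 100 gives 29.9 : 100.0 : 83.7.

29.9 : 100.0 : 83.7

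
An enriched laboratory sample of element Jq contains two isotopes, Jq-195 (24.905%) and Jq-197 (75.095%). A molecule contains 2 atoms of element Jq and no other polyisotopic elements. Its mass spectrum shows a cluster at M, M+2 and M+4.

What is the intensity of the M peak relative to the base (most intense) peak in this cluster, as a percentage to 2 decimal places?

Binomial terms of (0.24905 + 0.75095)^2: M 0.0620, M+2 0.3740, M+4 0.5639 → M+4 is the base peak.
P(M+4) = C(2,2) × 0.24905^0 × 0.75095^2 = 1 × 1.0000 × 0.5639259 = 0.563926 (base)
P(M) = C(2,0) × 0.24905^2 × 0.75095^0 = 1 × 0.0620259 × 1.0000 = 0.062026
Relative intensity = 0.062026 / 0.563926 × 100 = 11.00

11.00%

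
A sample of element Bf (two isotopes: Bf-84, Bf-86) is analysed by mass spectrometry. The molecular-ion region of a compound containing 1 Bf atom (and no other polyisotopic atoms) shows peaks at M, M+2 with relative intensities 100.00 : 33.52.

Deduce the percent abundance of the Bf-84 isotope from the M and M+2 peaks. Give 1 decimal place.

74.9%

If p is the fraction of Bf that is Bf-84, then I(M+2)/I(M) = [C(1,1)·p^0·(1−p)] / p^1 = 1·(1−p)/p = 33.52/100.00 = 0.3352
(1−p)/p = 0.3352/1 = 0.3352  ⇒  p = 1/(1 + 0.3352) = 0.7490
Bf-84: 74.9%, Bf-86: 25.1%.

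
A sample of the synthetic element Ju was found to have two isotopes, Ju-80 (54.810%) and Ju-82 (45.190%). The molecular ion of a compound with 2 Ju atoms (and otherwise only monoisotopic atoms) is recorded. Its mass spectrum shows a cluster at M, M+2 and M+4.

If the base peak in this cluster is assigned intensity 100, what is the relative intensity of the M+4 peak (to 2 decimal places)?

41.22

Term probabilities: M 0.3004, M+2 0.4954, M+4 0.2042. Base peak = M+2.
P(M+2) = C(2,1) × 0.54810^1 × 0.45190^1 = 2 × 0.5481 × 0.4519 = 0.495373 (base)
P(M+4) = C(2,2) × 0.54810^0 × 0.45190^2 = 1 × 1.0000 × 0.20421361 = 0.204214
Relative intensity = 0.204214 / 0.495373 × 100 = 41.22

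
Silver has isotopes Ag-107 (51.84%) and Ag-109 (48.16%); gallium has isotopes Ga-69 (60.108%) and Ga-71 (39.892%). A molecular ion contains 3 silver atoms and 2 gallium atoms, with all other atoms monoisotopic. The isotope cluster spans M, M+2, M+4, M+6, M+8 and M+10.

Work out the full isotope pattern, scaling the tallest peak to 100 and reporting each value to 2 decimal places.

14.86 : 61.14 : 100.00 : 81.23 : 32.76 : 5.25

Silver pattern (n=3): 0.13931407 : 0.38827347 : 0.36071085 : 0.11170161
Gallium pattern (n=2): 0.36129717 : 0.47956567 : 0.15913717
Convolve the two distributions (both contribute in 2-u steps):
  M: 0.13931407×0.36129717 = 0.050334
  M+2: 0.13931407×0.47956567 + 0.38827347×0.36129717 = 0.207092
  M+4: 0.13931407×0.15913717 + 0.38827347×0.47956567 + 0.36071085×0.36129717 = 0.338696
  M+6: 0.38827347×0.15913717 + 0.36071085×0.47956567 + 0.11170161×0.36129717 = 0.275131
  M+8: 0.36071085×0.15913717 + 0.11170161×0.47956567 = 0.110971
  M+10: 0.11170161×0.15913717 = 0.017776
Scale to base peak (0.338696) = 100: 14.86 : 61.14 : 100.00 : 81.23 : 32.76 : 5.25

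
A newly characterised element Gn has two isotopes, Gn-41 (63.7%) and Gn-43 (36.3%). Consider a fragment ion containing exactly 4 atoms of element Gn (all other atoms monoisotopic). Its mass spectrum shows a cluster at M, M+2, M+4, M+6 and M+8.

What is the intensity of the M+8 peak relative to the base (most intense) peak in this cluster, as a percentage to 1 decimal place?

4.6%

Binomial terms of (0.637 + 0.363)^4: M 0.1646, M+2 0.3753, M+4 0.3208, M+6 0.1219, M+8 0.0174 → M+2 is the base peak.
P(M+2) = C(4,1) × 0.637^3 × 0.363^1 = 4 × 0.25847485 × 0.3630 = 0.375305 (base)
P(M+8) = C(4,4) × 0.637^0 × 0.363^4 = 1 × 1.0000 × 0.01736307 = 0.017363
Relative intensity = 0.017363 / 0.375305 × 100 = 4.6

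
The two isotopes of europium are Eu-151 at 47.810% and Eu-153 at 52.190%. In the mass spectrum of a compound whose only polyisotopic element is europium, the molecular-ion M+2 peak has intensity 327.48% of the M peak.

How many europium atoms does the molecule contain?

The M+2/M ratio from n Eu atoms is n · q/p = n · 0.52190/0.47810.
n = 3.2748 × 0.47810/0.52190 = 3.00 ≈ 3

3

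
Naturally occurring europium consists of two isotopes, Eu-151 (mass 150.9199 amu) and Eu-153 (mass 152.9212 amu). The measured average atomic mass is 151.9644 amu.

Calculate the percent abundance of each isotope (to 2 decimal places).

With x = fraction of Eu-151 (so Eu-153 is 1 − x):
150.9199·x + 152.9212·(1 − x) = 151.9644
(150.9199 − 152.9212)·x = 151.9644 − 152.9212
x = -0.9568 / -2.0013 = 0.47809 → 47.81% Eu-151, 52.19% Eu-153.

Eu-151: 47.81%, Eu-153: 52.19%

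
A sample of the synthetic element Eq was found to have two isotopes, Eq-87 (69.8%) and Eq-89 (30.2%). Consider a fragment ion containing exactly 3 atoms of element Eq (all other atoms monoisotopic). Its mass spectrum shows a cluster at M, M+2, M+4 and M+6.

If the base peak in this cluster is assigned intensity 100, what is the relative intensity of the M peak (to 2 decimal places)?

Binomial terms of (0.698 + 0.302)^3: M 0.3401, M+2 0.4414, M+4 0.1910, M+6 0.0275 → M+2 is the base peak.
P(M+2) = C(3,1) × 0.698^2 × 0.302^1 = 3 × 0.487204 × 0.3020 = 0.441407 (base)
P(M) = C(3,0) × 0.698^3 × 0.302^0 = 1 × 0.34006839 × 1.0000 = 0.340068
Relative intensity = 0.340068 / 0.441407 × 100 = 77.04

77.04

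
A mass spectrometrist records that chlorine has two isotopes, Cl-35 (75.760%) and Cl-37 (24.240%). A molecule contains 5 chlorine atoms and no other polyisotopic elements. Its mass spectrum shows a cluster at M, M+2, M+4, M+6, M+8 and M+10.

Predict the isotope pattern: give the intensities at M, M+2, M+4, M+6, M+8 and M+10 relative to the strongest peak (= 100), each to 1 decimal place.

Expanding (0.75760 + 0.24240)^5:
P(M) = 0.75760^5 = 0.249574
P(M+2) = 5 × 0.75760^4 × 0.24240^1 = 0.399266
P(M+4) = 10 × 0.75760^3 × 0.24240^2 = 0.255497
P(M+6) = 10 × 0.75760^2 × 0.24240^3 = 0.081748
P(M+8) = 5 × 0.75760^1 × 0.24240^4 = 0.013078
P(M+10) = 0.24240^5 = 0.000837
The M+2 peak is largest (0.399266); scaling to 100 gives 62.5 : 100.0 : 64.0 : 20.5 : 3.3 : 0.2.

62.5 : 100.0 : 64.0 : 20.5 : 3.3 : 0.2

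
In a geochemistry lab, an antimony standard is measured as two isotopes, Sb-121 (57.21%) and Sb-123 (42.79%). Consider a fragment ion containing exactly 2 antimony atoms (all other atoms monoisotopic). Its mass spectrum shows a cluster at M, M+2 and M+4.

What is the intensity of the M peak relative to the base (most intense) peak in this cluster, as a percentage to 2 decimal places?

66.85%

Binomial terms of (0.5721 + 0.4279)^2: M 0.3273, M+2 0.4896, M+4 0.1831 → M+2 is the base peak.
P(M+2) = C(2,1) × 0.5721^1 × 0.4279^1 = 2 × 0.5721 × 0.4279 = 0.489603 (base)
P(M) = C(2,0) × 0.5721^2 × 0.4279^0 = 1 × 0.32729841 × 1.0000 = 0.327298
Relative intensity = 0.327298 / 0.489603 × 100 = 66.85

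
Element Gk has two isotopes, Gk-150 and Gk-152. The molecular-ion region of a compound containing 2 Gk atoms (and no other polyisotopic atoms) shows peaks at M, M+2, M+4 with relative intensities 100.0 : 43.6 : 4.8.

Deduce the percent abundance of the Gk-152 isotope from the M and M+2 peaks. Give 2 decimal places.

17.90%

Let p = fractional abundance of Gk-150. I(M+2)/I(M) = [C(2,1)·p^1·(1−p)] / p^2 = 2·(1−p)/p = 43.6/100.0 = 0.4360
(1−p)/p = 0.4360/2 = 0.2180  ⇒  p = 1/(1 + 0.2180) = 0.8210
Gk-150: 82.10%, Gk-152: 17.90%.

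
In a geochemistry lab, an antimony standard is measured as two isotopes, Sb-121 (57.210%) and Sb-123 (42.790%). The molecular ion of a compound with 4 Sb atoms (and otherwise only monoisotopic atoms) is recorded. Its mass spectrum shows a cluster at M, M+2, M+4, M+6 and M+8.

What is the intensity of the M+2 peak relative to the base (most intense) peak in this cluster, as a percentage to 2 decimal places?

89.13%

Term probabilities: M 0.1071, M+2 0.3205, M+4 0.3596, M+6 0.1793, M+8 0.0335. Base peak = M+4.
P(M+4) = C(4,2) × 0.57210^2 × 0.42790^2 = 6 × 0.32729841 × 0.18309841 = 0.359567 (base)
P(M+2) = C(4,1) × 0.57210^3 × 0.42790^1 = 4 × 0.18724742 × 0.4279 = 0.320493
Relative intensity = 0.320493 / 0.359567 × 100 = 89.13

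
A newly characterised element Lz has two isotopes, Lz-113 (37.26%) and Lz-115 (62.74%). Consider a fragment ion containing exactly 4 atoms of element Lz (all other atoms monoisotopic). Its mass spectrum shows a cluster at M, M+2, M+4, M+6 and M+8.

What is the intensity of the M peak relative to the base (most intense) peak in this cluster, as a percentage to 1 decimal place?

(0.3726 + 0.6274)^4 gives M 0.0193, M+2 0.1298, M+4 0.3279, M+6 0.3681, M+8 0.1549; the largest is M+6.
P(M+6) = C(4,3) × 0.3726^1 × 0.6274^3 = 4 × 0.3726 × 0.24696394 = 0.368075 (base)
P(M) = C(4,0) × 0.3726^4 × 0.6274^0 = 1 × 0.01927398 × 1.0000 = 0.019274
Relative intensity = 0.019274 / 0.368075 × 100 = 5.2

5.2%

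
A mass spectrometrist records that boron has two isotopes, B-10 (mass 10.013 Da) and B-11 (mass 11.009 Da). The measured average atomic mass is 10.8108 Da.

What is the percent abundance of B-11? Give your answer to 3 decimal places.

Let x be the fractional abundance of B-10; then B-11 has abundance 1 − x.
10.013·x + 11.009·(1 − x) = 10.8108
(10.013 − 11.009)·x = 10.8108 − 11.009
x = -0.1982 / -0.996 = 0.19900 → 19.900% B-10, 80.100% B-11.

80.100%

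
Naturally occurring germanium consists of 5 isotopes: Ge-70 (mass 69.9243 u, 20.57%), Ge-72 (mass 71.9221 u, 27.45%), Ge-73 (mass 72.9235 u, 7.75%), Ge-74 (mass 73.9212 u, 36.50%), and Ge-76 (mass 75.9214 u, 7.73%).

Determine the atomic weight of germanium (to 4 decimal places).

72.6276 u

Average mass = Σ (abundance × isotope mass) = 0.2057 × 69.9243 + 0.2745 × 71.9221 + 0.0775 × 72.9235 + 0.3650 × 73.9212 + 0.0773 × 75.9214
= 14.38343 + 19.74262 + 5.65157 + 26.98124 + 5.86872 = 72.62758 u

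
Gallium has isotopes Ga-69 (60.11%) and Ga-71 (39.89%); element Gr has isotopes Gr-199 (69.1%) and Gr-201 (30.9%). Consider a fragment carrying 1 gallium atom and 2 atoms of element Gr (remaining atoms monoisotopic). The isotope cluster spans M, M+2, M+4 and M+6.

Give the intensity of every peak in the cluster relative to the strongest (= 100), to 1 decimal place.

64.2 : 100.0 : 50.9 : 8.5

Gallium pattern (n=1): 0.6011 : 0.3989
Element Gr pattern (n=2): 0.477481 : 0.427038 : 0.095481
Convolve the two distributions (both contribute in 2-u steps):
  M: 0.6011×0.477481 = 0.287014
  M+2: 0.6011×0.427038 + 0.3989×0.477481 = 0.447160
  M+4: 0.6011×0.095481 + 0.3989×0.427038 = 0.227739
  M+6: 0.3989×0.095481 = 0.038087
Scale to base peak (0.447160) = 100: 64.2 : 100.0 : 50.9 : 8.5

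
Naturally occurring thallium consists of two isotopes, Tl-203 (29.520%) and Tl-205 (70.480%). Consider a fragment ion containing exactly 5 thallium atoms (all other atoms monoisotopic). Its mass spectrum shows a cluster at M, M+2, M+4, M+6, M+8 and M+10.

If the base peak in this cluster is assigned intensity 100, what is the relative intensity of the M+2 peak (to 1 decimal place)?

(0.29520 + 0.70480)^5 gives M 0.0022, M+2 0.0268, M+4 0.1278, M+6 0.3051, M+8 0.3642, M+10 0.1739; the largest is M+8.
P(M+8) = C(5,4) × 0.29520^1 × 0.70480^4 = 5 × 0.2952 × 0.24675365 = 0.364208 (base)
P(M+2) = C(5,1) × 0.29520^4 × 0.70480^1 = 5 × 0.00759391 × 0.7048 = 0.026761
Relative intensity = 0.026761 / 0.364208 × 100 = 7.3

7.3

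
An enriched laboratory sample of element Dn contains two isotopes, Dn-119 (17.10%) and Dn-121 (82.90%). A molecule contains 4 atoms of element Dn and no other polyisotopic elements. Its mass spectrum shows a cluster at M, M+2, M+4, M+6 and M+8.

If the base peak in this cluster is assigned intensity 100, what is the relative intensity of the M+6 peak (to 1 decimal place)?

(0.1710 + 0.8290)^4 gives M 0.0009, M+2 0.0166, M+4 0.1206, M+6 0.3897, M+8 0.4723; the largest is M+8.
P(M+8) = C(4,4) × 0.1710^0 × 0.8290^4 = 1 × 1.0000 × 0.47230019 = 0.472300 (base)
P(M+6) = C(4,3) × 0.1710^1 × 0.8290^3 = 4 × 0.1710 × 0.56972279 = 0.389690
Relative intensity = 0.389690 / 0.472300 × 100 = 82.5

82.5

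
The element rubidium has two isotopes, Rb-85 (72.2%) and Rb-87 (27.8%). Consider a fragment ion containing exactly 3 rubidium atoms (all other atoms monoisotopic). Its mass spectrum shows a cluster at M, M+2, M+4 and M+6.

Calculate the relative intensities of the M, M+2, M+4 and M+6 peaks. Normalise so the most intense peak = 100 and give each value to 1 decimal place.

Expanding (0.722 + 0.278)^3:
P(M) = 0.722^3 = 0.376367
P(M+2) = 3 × 0.722^2 × 0.278^1 = 0.434751
P(M+4) = 3 × 0.722^1 × 0.278^2 = 0.167397
P(M+6) = 0.278^3 = 0.021485
The M+2 peak is largest (0.434751); scaling to 100 gives 86.6 : 100.0 : 38.5 : 4.9.

86.6 : 100.0 : 38.5 : 4.9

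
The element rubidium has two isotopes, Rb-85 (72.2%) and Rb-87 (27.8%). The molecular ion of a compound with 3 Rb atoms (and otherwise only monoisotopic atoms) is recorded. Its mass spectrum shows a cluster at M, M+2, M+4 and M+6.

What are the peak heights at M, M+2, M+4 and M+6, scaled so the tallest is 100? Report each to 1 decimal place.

The 3 Rb atoms are independent, so intensities follow the terms of (0.722 + 0.278)^3.
P(M) = 0.722^3 = 0.376367
P(M+2) = 3 × 0.722^2 × 0.278^1 = 0.434751
P(M+4) = 3 × 0.722^1 × 0.278^2 = 0.167397
P(M+6) = 0.278^3 = 0.021485
The M+2 peak is largest (0.434751); scaling to 100 gives 86.6 : 100.0 : 38.5 : 4.9.

86.6 : 100.0 : 38.5 : 4.9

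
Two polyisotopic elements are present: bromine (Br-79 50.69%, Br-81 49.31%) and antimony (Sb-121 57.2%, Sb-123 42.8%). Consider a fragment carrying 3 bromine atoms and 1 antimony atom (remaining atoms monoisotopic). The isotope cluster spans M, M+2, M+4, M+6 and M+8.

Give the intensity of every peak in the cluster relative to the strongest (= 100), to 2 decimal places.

19.91 : 73.00 : 100.00 : 60.62 : 13.71

Bromine pattern (n=3): 0.13024674 : 0.3801026 : 0.36975457 : 0.11989609
Antimony pattern (n=1): 0.5720 : 0.4280
Convolve the two distributions (both contribute in 2-u steps):
  M: 0.13024674×0.5720 = 0.074501
  M+2: 0.13024674×0.4280 + 0.3801026×0.5720 = 0.273164
  M+4: 0.3801026×0.4280 + 0.36975457×0.5720 = 0.374184
  M+6: 0.36975457×0.4280 + 0.11989609×0.5720 = 0.226836
  M+8: 0.11989609×0.4280 = 0.051316
Scale to base peak (0.374184) = 100: 19.91 : 73.00 : 100.00 : 60.62 : 13.71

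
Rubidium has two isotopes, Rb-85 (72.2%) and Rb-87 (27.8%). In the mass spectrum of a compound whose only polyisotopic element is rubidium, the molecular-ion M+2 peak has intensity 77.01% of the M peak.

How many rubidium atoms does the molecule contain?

With n Rb atoms, P(M+2)/P(M) = C(n,1)·p^(n−1)q / p^n = n·q/p = n · 0.278/0.722.
n = 0.7701 × 0.722/0.278 = 2.00 ≈ 2

2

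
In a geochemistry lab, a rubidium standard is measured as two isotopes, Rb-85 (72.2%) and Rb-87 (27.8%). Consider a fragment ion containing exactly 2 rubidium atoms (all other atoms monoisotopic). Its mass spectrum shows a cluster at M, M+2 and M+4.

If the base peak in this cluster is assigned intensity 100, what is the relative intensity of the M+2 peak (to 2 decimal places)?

77.01

(0.722 + 0.278)^2 gives M 0.5213, M+2 0.4014, M+4 0.0773; the largest is M.
P(M) = C(2,0) × 0.722^2 × 0.278^0 = 1 × 0.521284 × 1.0000 = 0.521284 (base)
P(M+2) = C(2,1) × 0.722^1 × 0.278^1 = 2 × 0.7220 × 0.2780 = 0.401432
Relative intensity = 0.401432 / 0.521284 × 100 = 77.01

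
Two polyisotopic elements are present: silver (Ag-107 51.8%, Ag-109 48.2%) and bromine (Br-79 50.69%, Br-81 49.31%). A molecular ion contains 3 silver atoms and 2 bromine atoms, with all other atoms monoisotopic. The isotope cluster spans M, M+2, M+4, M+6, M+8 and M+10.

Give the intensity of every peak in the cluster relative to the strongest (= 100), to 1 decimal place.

Silver pattern (n=3): 0.13899183 : 0.3879965 : 0.3610315 : 0.11198017
Bromine pattern (n=2): 0.25694761 : 0.49990478 : 0.24314761
Convolve the two distributions (both contribute in 2-u steps):
  M: 0.13899183×0.25694761 = 0.035714
  M+2: 0.13899183×0.49990478 + 0.3879965×0.25694761 = 0.169177
  M+4: 0.13899183×0.24314761 + 0.3879965×0.49990478 + 0.3610315×0.25694761 = 0.320523
  M+6: 0.3879965×0.24314761 + 0.3610315×0.49990478 + 0.11198017×0.25694761 = 0.303595
  M+8: 0.3610315×0.24314761 + 0.11198017×0.49990478 = 0.143763
  M+10: 0.11198017×0.24314761 = 0.027228
Scale to base peak (0.320523) = 100: 11.1 : 52.8 : 100.0 : 94.7 : 44.9 : 8.5

11.1 : 52.8 : 100.0 : 94.7 : 44.9 : 8.5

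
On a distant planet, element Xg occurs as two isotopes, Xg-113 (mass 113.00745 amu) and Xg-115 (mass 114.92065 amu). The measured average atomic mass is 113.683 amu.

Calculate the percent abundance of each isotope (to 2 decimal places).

Writing the weighted mean with unknown fraction x of Xg-113:
113.00745·x + 114.92065·(1 − x) = 113.683
(113.00745 − 114.92065)·x = 113.683 − 114.92065
x = -1.23765 / -1.91320 = 0.64690 → 64.69% Xg-113, 35.31% Xg-115.

Xg-113: 64.69%, Xg-115: 35.31%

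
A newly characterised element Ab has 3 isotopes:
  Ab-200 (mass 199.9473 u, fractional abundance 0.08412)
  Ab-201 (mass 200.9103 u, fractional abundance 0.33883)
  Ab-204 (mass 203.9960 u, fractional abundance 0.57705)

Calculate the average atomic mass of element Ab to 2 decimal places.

202.61 u

The abundance-weighted mean is 0.08412 × 199.9473 + 0.33883 × 200.9103 + 0.57705 × 203.9960
= 16.81957 + 68.07444 + 117.71589 = 202.60990 u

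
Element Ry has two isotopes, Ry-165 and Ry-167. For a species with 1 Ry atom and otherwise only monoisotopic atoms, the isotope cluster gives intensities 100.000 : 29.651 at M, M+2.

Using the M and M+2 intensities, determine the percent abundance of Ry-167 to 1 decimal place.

22.9%

If p is the fraction of Ry that is Ry-165, then I(M+2)/I(M) = [C(1,1)·p^0·(1−p)] / p^1 = 1·(1−p)/p = 29.651/100.000 = 0.2965
(1−p)/p = 0.2965/1 = 0.2965  ⇒  p = 1/(1 + 0.2965) = 0.7713
Ry-165: 77.1%, Ry-167: 22.9%.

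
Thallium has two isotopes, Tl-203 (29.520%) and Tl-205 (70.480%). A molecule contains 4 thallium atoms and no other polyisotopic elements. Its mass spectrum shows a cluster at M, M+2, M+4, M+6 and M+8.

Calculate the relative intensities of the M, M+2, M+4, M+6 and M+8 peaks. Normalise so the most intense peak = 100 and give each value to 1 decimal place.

Each Tl atom is independently Tl-203 (p = 0.29520) or Tl-205 (q = 0.70480); the cluster is the binomial expansion (p + q)^4.
P(M) = 0.29520^4 = 0.007594
P(M+2) = 4 × 0.29520^3 × 0.70480^1 = 0.072523
P(M+4) = 6 × 0.29520^2 × 0.70480^2 = 0.259726
P(M+6) = 4 × 0.29520^1 × 0.70480^3 = 0.413403
P(M+8) = 0.70480^4 = 0.246754
The M+6 peak is largest (0.413403); scaling to 100 gives 1.8 : 17.5 : 62.8 : 100.0 : 59.7.

1.8 : 17.5 : 62.8 : 100.0 : 59.7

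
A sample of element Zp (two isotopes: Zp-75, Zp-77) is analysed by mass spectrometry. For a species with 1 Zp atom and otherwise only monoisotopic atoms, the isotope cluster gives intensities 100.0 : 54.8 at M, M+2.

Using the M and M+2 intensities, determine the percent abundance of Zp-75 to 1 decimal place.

Write p for the Zp-75 fraction. I(M+2)/I(M) = [C(1,1)·p^0·(1−p)] / p^1 = 1·(1−p)/p = 54.8/100.0 = 0.5480
(1−p)/p = 0.5480/1 = 0.5480  ⇒  p = 1/(1 + 0.5480) = 0.6460
Zp-75: 64.6%, Zp-77: 35.4%.

64.6%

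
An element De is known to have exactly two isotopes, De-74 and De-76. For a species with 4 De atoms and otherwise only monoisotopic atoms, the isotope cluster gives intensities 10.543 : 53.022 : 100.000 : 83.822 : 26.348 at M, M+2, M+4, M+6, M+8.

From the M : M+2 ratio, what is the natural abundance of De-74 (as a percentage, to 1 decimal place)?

44.3%

Let p = fractional abundance of De-74. I(M+2)/I(M) = [C(4,1)·p^3·(1−p)] / p^4 = 4·(1−p)/p = 53.022/10.543 = 5.0291
(1−p)/p = 5.0291/4 = 1.2573  ⇒  p = 1/(1 + 1.2573) = 0.4430
De-74: 44.3%, De-76: 55.7%.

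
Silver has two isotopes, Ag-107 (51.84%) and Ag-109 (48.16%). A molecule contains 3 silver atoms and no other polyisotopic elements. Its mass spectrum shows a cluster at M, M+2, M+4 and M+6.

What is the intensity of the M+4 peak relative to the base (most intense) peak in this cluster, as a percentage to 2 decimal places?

Binomial terms of (0.5184 + 0.4816)^3: M 0.1393, M+2 0.3883, M+4 0.3607, M+6 0.1117 → M+2 is the base peak.
P(M+2) = C(3,1) × 0.5184^2 × 0.4816^1 = 3 × 0.26873856 × 0.4816 = 0.388273 (base)
P(M+4) = C(3,2) × 0.5184^1 × 0.4816^2 = 3 × 0.5184 × 0.23193856 = 0.360711
Relative intensity = 0.360711 / 0.388273 × 100 = 92.90

92.90%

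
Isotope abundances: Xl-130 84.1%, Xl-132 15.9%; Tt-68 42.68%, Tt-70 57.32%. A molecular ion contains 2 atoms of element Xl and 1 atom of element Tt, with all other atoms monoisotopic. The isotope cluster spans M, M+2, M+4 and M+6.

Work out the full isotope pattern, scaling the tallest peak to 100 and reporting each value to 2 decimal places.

58.10 : 100.00 : 31.58 : 2.79

Element Xl pattern (n=2): 0.707281 : 0.267438 : 0.025281
Element Tt pattern (n=1): 0.4268 : 0.5732
Convolve the two distributions (both contribute in 2-u steps):
  M: 0.707281×0.4268 = 0.301868
  M+2: 0.707281×0.5732 + 0.267438×0.4268 = 0.519556
  M+4: 0.267438×0.5732 + 0.025281×0.4268 = 0.164085
  M+6: 0.025281×0.5732 = 0.014491
Scale to base peak (0.519556) = 100: 58.10 : 100.00 : 31.58 : 2.79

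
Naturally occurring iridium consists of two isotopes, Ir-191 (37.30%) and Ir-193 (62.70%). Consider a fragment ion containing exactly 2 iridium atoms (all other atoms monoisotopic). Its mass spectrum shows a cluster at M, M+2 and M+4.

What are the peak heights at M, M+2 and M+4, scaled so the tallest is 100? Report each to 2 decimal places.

Expanding (0.3730 + 0.6270)^2:
P(M) = 0.3730^2 = 0.139129
P(M+2) = 2 × 0.3730^1 × 0.6270^1 = 0.467742
P(M+4) = 0.6270^2 = 0.393129
The M+2 peak is largest (0.467742); scaling to 100 gives 29.74 : 100.00 : 84.05.

29.74 : 100.00 : 84.05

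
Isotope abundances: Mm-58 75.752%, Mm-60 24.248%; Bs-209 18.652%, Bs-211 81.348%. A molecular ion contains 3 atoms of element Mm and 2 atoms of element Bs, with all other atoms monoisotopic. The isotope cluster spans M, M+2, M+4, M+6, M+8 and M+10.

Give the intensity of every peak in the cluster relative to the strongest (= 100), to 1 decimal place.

3.6 : 35.0 : 100.0 : 75.7 : 22.1 : 2.3

Element Mm pattern (n=3): 0.43469266 : 0.41743166 : 0.13361869 : 0.01425699
Element Bs pattern (n=2): 0.03478971 : 0.30346058 : 0.66174971
Convolve the two distributions (both contribute in 2-u steps):
  M: 0.43469266×0.03478971 = 0.015123
  M+2: 0.43469266×0.30346058 + 0.41743166×0.03478971 = 0.146434
  M+4: 0.43469266×0.66174971 + 0.41743166×0.30346058 + 0.13361869×0.03478971 = 0.418980
  M+6: 0.41743166×0.66174971 + 0.13361869×0.30346058 + 0.01425699×0.03478971 = 0.317279
  M+8: 0.13361869×0.66174971 + 0.01425699×0.30346058 = 0.092749
  M+10: 0.01425699×0.66174971 = 0.009435
Scale to base peak (0.418980) = 100: 3.6 : 35.0 : 100.0 : 75.7 : 22.1 : 2.3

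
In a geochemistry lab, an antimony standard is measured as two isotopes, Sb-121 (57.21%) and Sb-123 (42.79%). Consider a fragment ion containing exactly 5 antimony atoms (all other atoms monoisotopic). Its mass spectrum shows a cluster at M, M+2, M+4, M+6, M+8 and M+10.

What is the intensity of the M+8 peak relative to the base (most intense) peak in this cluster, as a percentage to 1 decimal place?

Term probabilities: M 0.0613, M+2 0.2292, M+4 0.3428, M+6 0.2564, M+8 0.0959, M+10 0.0143. Base peak = M+4.
P(M+4) = C(5,2) × 0.5721^3 × 0.4279^2 = 10 × 0.18724742 × 0.18309841 = 0.342847 (base)
P(M+8) = C(5,4) × 0.5721^1 × 0.4279^4 = 5 × 0.5721 × 0.03352503 = 0.095898
Relative intensity = 0.095898 / 0.342847 × 100 = 28.0

28.0%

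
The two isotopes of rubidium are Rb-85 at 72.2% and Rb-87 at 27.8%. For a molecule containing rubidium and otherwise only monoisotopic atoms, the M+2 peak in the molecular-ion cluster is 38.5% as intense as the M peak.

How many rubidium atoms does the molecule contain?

The M+2/M ratio from n Rb atoms is n · q/p = n · 0.278/0.722.
n = 0.385 × 0.722/0.278 = 1.00 ≈ 1

1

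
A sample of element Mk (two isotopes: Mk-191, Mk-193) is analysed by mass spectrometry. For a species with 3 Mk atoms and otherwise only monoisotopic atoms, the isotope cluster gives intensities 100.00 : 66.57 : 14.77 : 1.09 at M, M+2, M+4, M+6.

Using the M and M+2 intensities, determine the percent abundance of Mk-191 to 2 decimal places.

Let p = fractional abundance of Mk-191. I(M+2)/I(M) = [C(3,1)·p^2·(1−p)] / p^3 = 3·(1−p)/p = 66.57/100.00 = 0.6657
(1−p)/p = 0.6657/3 = 0.2219  ⇒  p = 1/(1 + 0.2219) = 0.8184
Mk-191: 81.84%, Mk-193: 18.16%.

81.84%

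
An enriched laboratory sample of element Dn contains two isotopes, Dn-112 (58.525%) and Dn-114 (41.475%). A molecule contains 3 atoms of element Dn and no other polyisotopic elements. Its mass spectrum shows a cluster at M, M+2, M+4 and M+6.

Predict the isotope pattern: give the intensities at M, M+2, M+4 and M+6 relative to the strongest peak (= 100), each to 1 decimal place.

47.0 : 100.0 : 70.9 : 16.7

Expanding (0.58525 + 0.41475)^3:
P(M) = 0.58525^3 = 0.200458
P(M+2) = 3 × 0.58525^2 × 0.41475^1 = 0.426177
P(M+4) = 3 × 0.58525^1 × 0.41475^2 = 0.302020
P(M+6) = 0.41475^3 = 0.071344
The M+2 peak is largest (0.426177); scaling to 100 gives 47.0 : 100.0 : 70.9 : 16.7.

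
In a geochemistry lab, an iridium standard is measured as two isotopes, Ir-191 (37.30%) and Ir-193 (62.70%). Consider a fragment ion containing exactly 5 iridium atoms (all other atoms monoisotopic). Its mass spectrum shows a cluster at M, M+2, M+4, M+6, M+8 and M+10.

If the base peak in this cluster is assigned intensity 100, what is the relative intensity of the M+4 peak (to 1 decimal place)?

Binomial terms of (0.3730 + 0.6270)^5: M 0.0072, M+2 0.0607, M+4 0.2040, M+6 0.3429, M+8 0.2882, M+10 0.0969 → M+6 is the base peak.
P(M+6) = C(5,3) × 0.3730^2 × 0.6270^3 = 10 × 0.139129 × 0.24649188 = 0.342942 (base)
P(M+4) = C(5,2) × 0.3730^3 × 0.6270^2 = 10 × 0.05189512 × 0.393129 = 0.204015
Relative intensity = 0.204015 / 0.342942 × 100 = 59.5

59.5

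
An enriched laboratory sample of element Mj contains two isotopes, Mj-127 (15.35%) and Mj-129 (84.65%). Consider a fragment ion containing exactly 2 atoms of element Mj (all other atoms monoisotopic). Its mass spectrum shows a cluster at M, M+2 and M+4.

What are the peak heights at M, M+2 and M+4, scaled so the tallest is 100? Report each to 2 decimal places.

3.29 : 36.27 : 100.00

The 2 Mj atoms are independent, so intensities follow the terms of (0.1535 + 0.8465)^2.
P(M) = 0.1535^2 = 0.023562
P(M+2) = 2 × 0.1535^1 × 0.8465^1 = 0.259875
P(M+4) = 0.8465^2 = 0.716562
The M+4 peak is largest (0.716562); scaling to 100 gives 3.29 : 36.27 : 100.00.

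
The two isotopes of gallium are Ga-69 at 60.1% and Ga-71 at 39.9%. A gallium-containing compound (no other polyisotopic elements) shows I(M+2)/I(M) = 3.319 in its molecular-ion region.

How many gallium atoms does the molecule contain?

5

For n independent Ga atoms, I(M+2)/I(M) = n · (abundance Ga-71) / (abundance Ga-69) = n · 0.399/0.601.
n = 3.319 × 0.601/0.399 = 5.00 ≈ 5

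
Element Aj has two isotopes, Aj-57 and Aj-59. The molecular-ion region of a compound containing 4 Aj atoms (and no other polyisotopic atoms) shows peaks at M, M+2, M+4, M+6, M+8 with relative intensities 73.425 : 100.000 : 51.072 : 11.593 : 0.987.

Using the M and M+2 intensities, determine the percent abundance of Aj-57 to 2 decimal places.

If p is the fraction of Aj that is Aj-57, then I(M+2)/I(M) = [C(4,1)·p^3·(1−p)] / p^4 = 4·(1−p)/p = 100.000/73.425 = 1.3619
(1−p)/p = 1.3619/4 = 0.3405  ⇒  p = 1/(1 + 0.3405) = 0.7460
Aj-57: 74.60%, Aj-59: 25.40%.

74.60%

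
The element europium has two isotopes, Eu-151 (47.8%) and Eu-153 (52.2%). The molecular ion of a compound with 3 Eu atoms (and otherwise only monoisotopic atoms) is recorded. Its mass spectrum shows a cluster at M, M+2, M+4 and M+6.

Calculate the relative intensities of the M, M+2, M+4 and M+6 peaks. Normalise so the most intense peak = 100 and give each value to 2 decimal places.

27.95 : 91.57 : 100.00 : 36.40

Expanding (0.478 + 0.522)^3:
P(M) = 0.478^3 = 0.109215
P(M+2) = 3 × 0.478^2 × 0.522^1 = 0.357806
P(M+4) = 3 × 0.478^1 × 0.522^2 = 0.390742
P(M+6) = 0.522^3 = 0.142237
The M+4 peak is largest (0.390742); scaling to 100 gives 27.95 : 91.57 : 100.00 : 36.40.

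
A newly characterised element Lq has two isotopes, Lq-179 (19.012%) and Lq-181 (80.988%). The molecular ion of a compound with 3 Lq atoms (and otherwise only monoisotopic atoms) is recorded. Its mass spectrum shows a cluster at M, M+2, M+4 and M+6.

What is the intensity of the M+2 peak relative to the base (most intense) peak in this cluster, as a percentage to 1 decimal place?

(0.19012 + 0.80988)^3 gives M 0.0069, M+2 0.0878, M+4 0.3741, M+6 0.5312; the largest is M+6.
P(M+6) = C(3,3) × 0.19012^0 × 0.80988^3 = 1 × 1.0000 × 0.53120484 = 0.531205 (base)
P(M+2) = C(3,1) × 0.19012^2 × 0.80988^1 = 3 × 0.03614561 × 0.80988 = 0.087821
Relative intensity = 0.087821 / 0.531205 × 100 = 16.5

16.5%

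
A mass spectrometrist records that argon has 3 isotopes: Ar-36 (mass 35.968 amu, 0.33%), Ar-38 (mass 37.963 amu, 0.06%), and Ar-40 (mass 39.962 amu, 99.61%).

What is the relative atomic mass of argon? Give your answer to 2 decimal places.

39.95 amu

The abundance-weighted mean is 0.0033 × 35.968 + 0.0006 × 37.963 + 0.9961 × 39.962
= 0.1187 + 0.0228 + 39.8061 = 39.9476 amu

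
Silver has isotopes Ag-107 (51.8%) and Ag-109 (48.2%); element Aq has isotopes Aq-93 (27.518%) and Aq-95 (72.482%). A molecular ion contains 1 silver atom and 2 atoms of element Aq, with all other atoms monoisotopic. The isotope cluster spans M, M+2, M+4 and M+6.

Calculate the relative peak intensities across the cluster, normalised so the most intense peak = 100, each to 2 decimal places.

8.45 : 52.35 : 100.00 : 54.53

Silver pattern (n=1): 0.5180 : 0.4820
Element Aq pattern (n=2): 0.07572403 : 0.39891194 : 0.52536403
Convolve the two distributions (both contribute in 2-u steps):
  M: 0.5180×0.07572403 = 0.039225
  M+2: 0.5180×0.39891194 + 0.4820×0.07572403 = 0.243135
  M+4: 0.5180×0.52536403 + 0.4820×0.39891194 = 0.464414
  M+6: 0.4820×0.52536403 = 0.253225
Scale to base peak (0.464414) = 100: 8.45 : 52.35 : 100.00 : 54.53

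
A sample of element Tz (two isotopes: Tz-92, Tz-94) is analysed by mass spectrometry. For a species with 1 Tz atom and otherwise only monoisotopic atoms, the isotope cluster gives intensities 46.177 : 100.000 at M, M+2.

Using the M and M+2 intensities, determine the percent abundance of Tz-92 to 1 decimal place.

31.6%

Write p for the Tz-92 fraction. I(M+2)/I(M) = [C(1,1)·p^0·(1−p)] / p^1 = 1·(1−p)/p = 100.000/46.177 = 2.1656
(1−p)/p = 2.1656/1 = 2.1656  ⇒  p = 1/(1 + 2.1656) = 0.3159
Tz-92: 31.6%, Tz-94: 68.4%.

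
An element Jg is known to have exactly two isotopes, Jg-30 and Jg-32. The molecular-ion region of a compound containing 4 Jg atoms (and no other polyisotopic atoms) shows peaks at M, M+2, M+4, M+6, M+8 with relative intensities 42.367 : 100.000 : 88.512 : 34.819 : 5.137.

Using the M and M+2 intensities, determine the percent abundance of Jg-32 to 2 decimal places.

37.11%

If p is the fraction of Jg that is Jg-30, then I(M+2)/I(M) = [C(4,1)·p^3·(1−p)] / p^4 = 4·(1−p)/p = 100.000/42.367 = 2.3603
(1−p)/p = 2.3603/4 = 0.5901  ⇒  p = 1/(1 + 0.5901) = 0.6289
Jg-30: 62.89%, Jg-32: 37.11%.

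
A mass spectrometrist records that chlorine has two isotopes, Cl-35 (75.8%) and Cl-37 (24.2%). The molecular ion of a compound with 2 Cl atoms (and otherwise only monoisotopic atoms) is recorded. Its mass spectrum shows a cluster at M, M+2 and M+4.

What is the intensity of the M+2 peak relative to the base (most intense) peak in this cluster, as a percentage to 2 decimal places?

Binomial terms of (0.758 + 0.242)^2: M 0.5746, M+2 0.3669, M+4 0.0586 → M is the base peak.
P(M) = C(2,0) × 0.758^2 × 0.242^0 = 1 × 0.574564 × 1.0000 = 0.574564 (base)
P(M+2) = C(2,1) × 0.758^1 × 0.242^1 = 2 × 0.7580 × 0.2420 = 0.366872
Relative intensity = 0.366872 / 0.574564 × 100 = 63.85

63.85%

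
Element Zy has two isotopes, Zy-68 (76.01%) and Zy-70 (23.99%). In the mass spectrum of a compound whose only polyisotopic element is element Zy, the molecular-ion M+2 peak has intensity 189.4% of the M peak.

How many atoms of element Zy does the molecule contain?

The M+2/M ratio from n Zy atoms is n · q/p = n · 0.2399/0.7601.
n = 1.894 × 0.7601/0.2399 = 6.00 ≈ 6

6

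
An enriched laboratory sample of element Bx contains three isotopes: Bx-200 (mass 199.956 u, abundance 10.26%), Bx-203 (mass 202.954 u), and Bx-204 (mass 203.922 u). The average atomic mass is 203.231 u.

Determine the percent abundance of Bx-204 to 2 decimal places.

60.39%

Let x and y be the fractions of Bx-203 and Bx-204. Then x + y = 1 − 0.1026 = 0.8974 and 202.954x + 203.922y = 203.231 − 0.1026×199.956 = 182.7155144.
Substituting: 202.954x + 203.922(0.8974 − x) = 182.7155144
(202.954 − 203.922)x = -0.2840884  ⇒  x = 0.29348, y = 0.60392
Bx-203: 29.35%, Bx-204: 60.39%.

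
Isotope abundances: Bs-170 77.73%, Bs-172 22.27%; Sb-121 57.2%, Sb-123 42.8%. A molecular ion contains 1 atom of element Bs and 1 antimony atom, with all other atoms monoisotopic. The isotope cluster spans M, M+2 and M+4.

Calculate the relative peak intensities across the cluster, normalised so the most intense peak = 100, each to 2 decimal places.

96.64 : 100.00 : 20.72

Element Bs pattern (n=1): 0.7773 : 0.2227
Antimony pattern (n=1): 0.5720 : 0.4280
Convolve the two distributions (both contribute in 2-u steps):
  M: 0.7773×0.5720 = 0.444616
  M+2: 0.7773×0.4280 + 0.2227×0.5720 = 0.460069
  M+4: 0.2227×0.4280 = 0.095316
Scale to base peak (0.460069) = 100: 96.64 : 100.00 : 20.72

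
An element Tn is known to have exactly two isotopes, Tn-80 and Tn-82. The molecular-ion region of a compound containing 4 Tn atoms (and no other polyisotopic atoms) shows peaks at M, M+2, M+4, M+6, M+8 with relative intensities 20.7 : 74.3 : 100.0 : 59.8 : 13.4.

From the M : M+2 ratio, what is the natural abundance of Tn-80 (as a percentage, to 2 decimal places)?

52.71%

If p is the fraction of Tn that is Tn-80, then I(M+2)/I(M) = [C(4,1)·p^3·(1−p)] / p^4 = 4·(1−p)/p = 74.3/20.7 = 3.5894
(1−p)/p = 3.5894/4 = 0.8973  ⇒  p = 1/(1 + 0.8973) = 0.5271
Tn-80: 52.71%, Tn-82: 47.29%.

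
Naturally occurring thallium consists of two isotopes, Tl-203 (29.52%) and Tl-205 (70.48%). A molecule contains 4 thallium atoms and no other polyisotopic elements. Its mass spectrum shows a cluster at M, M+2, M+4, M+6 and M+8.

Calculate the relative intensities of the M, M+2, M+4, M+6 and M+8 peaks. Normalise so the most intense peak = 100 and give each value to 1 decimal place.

1.8 : 17.5 : 62.8 : 100.0 : 59.7

The 4 Tl atoms are independent, so intensities follow the terms of (0.2952 + 0.7048)^4.
P(M) = 0.2952^4 = 0.007594
P(M+2) = 4 × 0.2952^3 × 0.7048^1 = 0.072523
P(M+4) = 6 × 0.2952^2 × 0.7048^2 = 0.259726
P(M+6) = 4 × 0.2952^1 × 0.7048^3 = 0.413403
P(M+8) = 0.7048^4 = 0.246754
The M+6 peak is largest (0.413403); scaling to 100 gives 1.8 : 17.5 : 62.8 : 100.0 : 59.7.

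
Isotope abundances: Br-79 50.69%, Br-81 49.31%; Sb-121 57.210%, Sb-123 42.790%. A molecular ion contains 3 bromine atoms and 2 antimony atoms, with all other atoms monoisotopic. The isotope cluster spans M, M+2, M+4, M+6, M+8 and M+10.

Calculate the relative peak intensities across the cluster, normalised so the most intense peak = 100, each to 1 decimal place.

12.9 : 56.9 : 100.0 : 87.6 : 38.2 : 6.6

Bromine pattern (n=3): 0.13024674 : 0.3801026 : 0.36975457 : 0.11989609
Antimony pattern (n=2): 0.32729841 : 0.48960318 : 0.18309841
Convolve the two distributions (both contribute in 2-u steps):
  M: 0.13024674×0.32729841 = 0.042630
  M+2: 0.13024674×0.48960318 + 0.3801026×0.32729841 = 0.188176
  M+4: 0.13024674×0.18309841 + 0.3801026×0.48960318 + 0.36975457×0.32729841 = 0.330967
  M+6: 0.3801026×0.18309841 + 0.36975457×0.48960318 + 0.11989609×0.32729841 = 0.289871
  M+8: 0.36975457×0.18309841 + 0.11989609×0.48960318 = 0.126403
  M+10: 0.11989609×0.18309841 = 0.021953
Scale to base peak (0.330967) = 100: 12.9 : 56.9 : 100.0 : 87.6 : 38.2 : 6.6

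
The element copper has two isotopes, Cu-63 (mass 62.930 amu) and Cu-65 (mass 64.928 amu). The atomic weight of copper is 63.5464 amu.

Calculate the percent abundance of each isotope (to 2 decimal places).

Let x be the fractional abundance of Cu-63; then Cu-65 has abundance 1 − x.
62.930·x + 64.928·(1 − x) = 63.5464
(62.930 − 64.928)·x = 63.5464 − 64.928
x = -1.3816 / -1.998 = 0.69149 → 69.15% Cu-63, 30.85% Cu-65.

Cu-63: 69.15%, Cu-65: 30.85%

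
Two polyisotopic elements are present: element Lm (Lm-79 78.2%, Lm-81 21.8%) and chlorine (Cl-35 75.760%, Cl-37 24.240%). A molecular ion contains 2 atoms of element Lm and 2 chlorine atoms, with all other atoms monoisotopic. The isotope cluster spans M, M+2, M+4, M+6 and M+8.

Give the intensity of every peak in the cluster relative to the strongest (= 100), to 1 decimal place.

Element Lm pattern (n=2): 0.611524 : 0.340952 : 0.047524
Chlorine pattern (n=2): 0.57395776 : 0.36728448 : 0.05875776
Convolve the two distributions (both contribute in 2-u steps):
  M: 0.611524×0.57395776 = 0.350989
  M+2: 0.611524×0.36728448 + 0.340952×0.57395776 = 0.420295
  M+4: 0.611524×0.05875776 + 0.340952×0.36728448 + 0.047524×0.57395776 = 0.188435
  M+6: 0.340952×0.05875776 + 0.047524×0.36728448 = 0.037488
  M+8: 0.047524×0.05875776 = 0.002792
Scale to base peak (0.420295) = 100: 83.5 : 100.0 : 44.8 : 8.9 : 0.7

83.5 : 100.0 : 44.8 : 8.9 : 0.7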